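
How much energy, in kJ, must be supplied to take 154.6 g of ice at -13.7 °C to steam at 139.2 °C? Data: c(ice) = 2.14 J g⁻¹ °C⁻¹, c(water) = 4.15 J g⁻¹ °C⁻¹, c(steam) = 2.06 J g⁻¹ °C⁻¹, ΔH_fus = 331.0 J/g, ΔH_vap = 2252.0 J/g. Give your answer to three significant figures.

q1 (heat ice -13.7→0.0 °C): 154.6 × 2.14 × 13.7 = 4533 J
q2 (melt at 0 °C): 154.6 × 331.0 = 51173 J
q3 (heat water 0.0→100.0 °C): 154.6 × 4.15 × 100.0 = 64159 J
q4 (vaporize at 100 °C): 154.6 × 2252.0 = 348159 J
q5 (heat steam 100.0→139.2 °C): 154.6 × 2.06 × 39.2 = 12484 J
Total: 4533 + 51173 + 64159 + 348159 + 12484 = 480508 J = 481 kJ

q = 481 kJ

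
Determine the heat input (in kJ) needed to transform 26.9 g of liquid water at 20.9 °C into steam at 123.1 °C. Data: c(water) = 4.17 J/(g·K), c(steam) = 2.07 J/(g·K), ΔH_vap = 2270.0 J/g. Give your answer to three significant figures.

q = 71.2 kJ

q1 (heat water 20.9→100.0 °C): 26.9 × 4.17 × 79.1 = 8873 J
q2 (vaporize at 100 °C): 26.9 × 2270.0 = 61063 J
q3 (heat steam 100.0→123.1 °C): 26.9 × 2.07 × 23.1 = 1286 J
Total: 8873 + 61063 + 1286 = 71222 J = 71.2 kJ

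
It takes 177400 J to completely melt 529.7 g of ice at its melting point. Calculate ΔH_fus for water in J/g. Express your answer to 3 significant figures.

ΔH_fus = q / m = 177400 / 529.7 = 335 J/g

ΔH_fus = 335 J/g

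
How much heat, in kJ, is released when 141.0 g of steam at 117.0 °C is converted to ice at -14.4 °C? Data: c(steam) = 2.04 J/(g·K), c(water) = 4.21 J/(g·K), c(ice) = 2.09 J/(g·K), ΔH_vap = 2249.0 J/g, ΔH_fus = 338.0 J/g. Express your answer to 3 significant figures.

q1 (cool steam 117.0→100 °C): 141.0 × 2.04 × 17.0 = 4890 J
q2 (condense at 100 °C): 141.0 × 2249.0 = 317109 J
q3 (cool water 100→0 °C): 141.0 × 4.21 × 100.0 = 59361 J
q4 (freeze at 0 °C): 141.0 × 338.0 = 47658 J
q5 (cool ice 0→-14.4 °C): 141.0 × 2.09 × 14.4 = 4244 J
Total: 4890 + 317109 + 59361 + 47658 + 4244 = 433262 J = 433 kJ

q = 433 kJ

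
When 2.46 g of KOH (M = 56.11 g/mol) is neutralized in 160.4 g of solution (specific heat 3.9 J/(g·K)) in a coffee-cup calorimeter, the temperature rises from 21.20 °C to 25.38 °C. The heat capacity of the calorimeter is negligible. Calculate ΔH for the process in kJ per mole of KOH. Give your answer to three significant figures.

ΔH = -59.6 kJ/mol

|ΔT| = |25.38 − 21.20| = 4.18 °C
|q_surr| = (160.4 × 3.9) × 4.18 = 625.56 × 4.18 = 2615 J
n(KOH) = 2.46 / 56.11 = 0.04384 mol
Temperature rose, so q_rxn = −|q_surr| = -2.615 kJ
ΔH = q_rxn / n = -59.649 kJ/mol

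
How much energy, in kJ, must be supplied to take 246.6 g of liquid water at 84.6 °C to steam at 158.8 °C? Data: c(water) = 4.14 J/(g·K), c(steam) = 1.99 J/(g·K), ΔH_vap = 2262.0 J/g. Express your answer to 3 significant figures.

q = 602 kJ

q1 (heat water 84.6→100.0 °C): 246.6 × 4.14 × 15.4 = 15722 J
q2 (vaporize at 100 °C): 246.6 × 2262.0 = 557809 J
q3 (heat steam 100.0→158.8 °C): 246.6 × 1.99 × 58.8 = 28855 J
Total: 15722 + 557809 + 28855 = 602386 J = 602 kJ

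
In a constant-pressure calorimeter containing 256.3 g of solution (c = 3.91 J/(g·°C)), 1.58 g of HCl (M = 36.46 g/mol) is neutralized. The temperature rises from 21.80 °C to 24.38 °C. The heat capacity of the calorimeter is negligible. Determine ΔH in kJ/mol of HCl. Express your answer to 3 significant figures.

ΔH = -59.7 kJ/mol

|ΔT| = |24.38 − 21.80| = 2.58 °C
|q_surr| = (256.3 × 3.91) × 2.58 = 1002.133 × 2.58 = 2586 J
n(HCl) = 1.58 / 36.46 = 0.04334 mol
Temperature rose, so q_rxn = −|q_surr| = -2.586 kJ
ΔH = q_rxn / n = -59.67 kJ/mol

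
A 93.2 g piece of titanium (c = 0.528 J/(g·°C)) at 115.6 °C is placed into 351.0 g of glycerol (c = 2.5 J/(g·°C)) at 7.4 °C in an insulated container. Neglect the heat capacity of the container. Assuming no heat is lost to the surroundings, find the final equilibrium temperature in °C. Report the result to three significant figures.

Heat lost by titanium = heat gained by glycerol.
(93.2)(0.528)(115.6 − T) = (351.0)(2.5)(T − 7.4)
49.2096 (115.6 − T) = 877.5 (T − 7.4)
5688.6 − 49.2096 T = 877.5 T − 6493.5
12182.1 = 926.7096 T
T = 13.146 °C

T_f = 13.1 °C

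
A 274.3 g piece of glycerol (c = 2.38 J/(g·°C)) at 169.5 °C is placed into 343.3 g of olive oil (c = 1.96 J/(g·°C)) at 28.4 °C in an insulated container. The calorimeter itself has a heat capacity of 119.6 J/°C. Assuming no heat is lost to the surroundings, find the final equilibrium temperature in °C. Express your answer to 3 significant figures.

Heat lost by glycerol = heat gained by olive oil + calorimeter.
(274.3)(2.38)(169.5 − T) = [(343.3)(1.96) + 119.6](T − 28.4)
652.834 (169.5 − T) = 792.468 (T − 28.4)
110660 − 652.834 T = 792.468 T − 22506
133166 = 1445.302 T
T = 92.14 °C

T_f = 92.1 °C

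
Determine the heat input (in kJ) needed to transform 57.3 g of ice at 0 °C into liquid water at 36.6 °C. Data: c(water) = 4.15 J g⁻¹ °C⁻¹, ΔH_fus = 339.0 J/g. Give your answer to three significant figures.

q1 (melt at 0 °C): 57.3 × 339.0 = 19425 J
q2 (heat water 0.0→36.6 °C): 57.3 × 4.15 × 36.6 = 8703 J
Total: 19425 + 8703 = 28128 J = 28.1 kJ

q = 28.1 kJ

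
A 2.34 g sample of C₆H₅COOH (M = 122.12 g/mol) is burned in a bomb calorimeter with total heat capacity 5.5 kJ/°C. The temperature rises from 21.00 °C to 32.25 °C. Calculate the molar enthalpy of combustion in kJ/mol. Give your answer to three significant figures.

ΔH = -3230 kJ/mol

ΔT = 32.25 − 21.00 = 11.25 °C
q_cal = C_cal × ΔT = 5.5 × 11.25 = 61.875 kJ
n = 2.34 / 122.12 = 0.01916 mol
q_rxn = −q_cal = -61.875 kJ
ΔH = -61.875 / 0.01916 = -3229 kJ/mol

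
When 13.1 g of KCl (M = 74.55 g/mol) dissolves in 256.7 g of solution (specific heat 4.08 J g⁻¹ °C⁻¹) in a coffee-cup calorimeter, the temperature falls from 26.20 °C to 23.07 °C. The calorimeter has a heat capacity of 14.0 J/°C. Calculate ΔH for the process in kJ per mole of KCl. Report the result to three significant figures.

ΔH = 18.9 kJ/mol

|ΔT| = |23.07 − 26.20| = 3.13 °C
|q_surr| = (256.7 × 4.08 + 14.0) × 3.13 = 1061.336 × 3.13 = 3322 J
n(KCl) = 13.1 / 74.55 = 0.1757 mol
Temperature fell, so q_rxn = +|q_surr| = 3.322 kJ
ΔH = q_rxn / n = 18.91 kJ/mol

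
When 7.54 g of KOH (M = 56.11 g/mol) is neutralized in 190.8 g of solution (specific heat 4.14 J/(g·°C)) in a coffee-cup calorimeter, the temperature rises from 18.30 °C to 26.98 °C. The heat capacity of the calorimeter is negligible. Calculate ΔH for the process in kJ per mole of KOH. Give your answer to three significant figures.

|ΔT| = |26.98 − 18.30| = 8.68 °C
|q_surr| = (190.8 × 4.14) × 8.68 = 789.912 × 8.68 = 6856 J
n(KOH) = 7.54 / 56.11 = 0.1344 mol
Temperature rose, so q_rxn = −|q_surr| = -6.856 kJ
ΔH = q_rxn / n = -51.01 kJ/mol

ΔH = -51.0 kJ/mol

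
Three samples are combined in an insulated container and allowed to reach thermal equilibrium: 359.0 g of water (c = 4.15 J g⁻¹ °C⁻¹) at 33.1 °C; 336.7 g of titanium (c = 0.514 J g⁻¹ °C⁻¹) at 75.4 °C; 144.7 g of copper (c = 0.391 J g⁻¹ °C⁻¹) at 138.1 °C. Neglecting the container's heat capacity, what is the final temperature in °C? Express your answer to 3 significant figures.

Σ mᵢcᵢ(T − Tᵢ) = 0  ⇒  T = Σ mᵢcᵢTᵢ / Σ mᵢcᵢ
Σ mᵢcᵢ = 359.0×4.15 + 336.7×0.514 + 144.7×0.391 = 1719.4915
Σ mᵢcᵢTᵢ = 1489.85×33.1 + 173.0638×75.4 + 56.5777×138.1 = 70176
T = 70176 / 1719.4915 = 40.81 °C

T_f = 40.8 °C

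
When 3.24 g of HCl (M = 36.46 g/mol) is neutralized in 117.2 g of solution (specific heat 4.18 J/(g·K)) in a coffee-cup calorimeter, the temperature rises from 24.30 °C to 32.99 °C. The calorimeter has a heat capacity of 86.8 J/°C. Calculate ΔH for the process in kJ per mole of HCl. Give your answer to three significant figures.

ΔH = -56.4 kJ/mol

|ΔT| = |32.99 − 24.30| = 8.69 °C
|q_surr| = (117.2 × 4.18 + 86.8) × 8.69 = 576.696 × 8.69 = 5011 J
n(HCl) = 3.24 / 36.46 = 0.08886 mol
Temperature rose, so q_rxn = −|q_surr| = -5.011 kJ
ΔH = q_rxn / n = -56.39 kJ/mol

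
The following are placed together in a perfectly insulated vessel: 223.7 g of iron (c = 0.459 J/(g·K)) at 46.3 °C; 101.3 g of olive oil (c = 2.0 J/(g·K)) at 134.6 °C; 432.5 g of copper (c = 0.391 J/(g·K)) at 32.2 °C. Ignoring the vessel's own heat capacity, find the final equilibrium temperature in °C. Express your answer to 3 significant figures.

T_f = 79.0 °C

Σ mᵢcᵢ(T − Tᵢ) = 0  ⇒  T = Σ mᵢcᵢTᵢ / Σ mᵢcᵢ
Σ mᵢcᵢ = 223.7×0.459 + 101.3×2.0 + 432.5×0.391 = 474.3858
Σ mᵢcᵢTᵢ = 102.6783×46.3 + 202.6×134.6 + 169.1075×32.2 = 37469
T = 37469 / 474.3858 = 78.98 °C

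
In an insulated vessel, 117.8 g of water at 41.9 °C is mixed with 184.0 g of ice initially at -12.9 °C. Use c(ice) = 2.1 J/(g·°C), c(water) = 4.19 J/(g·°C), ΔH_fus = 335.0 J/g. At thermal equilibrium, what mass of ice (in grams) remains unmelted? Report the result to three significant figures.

Heat to warm all ice to 0 °C: 184.0×2.1×12.9 = 4984.6 J
Heat released by water cooling to 0 °C: 117.8×4.19×41.9 = 20681 J
20681 J < 4984.6 + 184.0×335.0 = 66624.6 J, so not all ice melts; final T = 0 °C.
Heat left for melting: 20681 − 4984.6 = 15696.4 J
Mass melted = 15696.4 / 335.0 = 46.85 g
Ice remaining = 184.0 − 46.85 = 137.15 g

m_ice remaining = 137 g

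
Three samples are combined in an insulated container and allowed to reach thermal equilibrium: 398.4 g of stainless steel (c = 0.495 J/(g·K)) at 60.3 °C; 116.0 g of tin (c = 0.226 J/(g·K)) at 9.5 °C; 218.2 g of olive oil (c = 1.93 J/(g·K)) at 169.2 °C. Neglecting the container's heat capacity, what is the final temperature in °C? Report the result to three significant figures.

T_f = 129 °C

Σ mᵢcᵢ(T − Tᵢ) = 0  ⇒  T = Σ mᵢcᵢTᵢ / Σ mᵢcᵢ
Σ mᵢcᵢ = 398.4×0.495 + 116.0×0.226 + 218.2×1.93 = 644.550
Σ mᵢcᵢTᵢ = 197.208×60.3 + 26.216×9.5 + 421.126×169.2 = 83395
T = 83395 / 644.550 = 129.4 °C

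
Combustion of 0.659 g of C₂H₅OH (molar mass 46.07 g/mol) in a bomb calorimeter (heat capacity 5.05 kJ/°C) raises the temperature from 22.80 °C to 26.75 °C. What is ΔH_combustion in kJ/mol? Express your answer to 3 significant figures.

ΔH = -1390 kJ/mol

ΔT = 26.75 − 22.80 = 3.95 °C
q_cal = C_cal × ΔT = 5.05 × 3.95 = 19.9475 kJ
n = 0.659 / 46.07 = 0.01430 mol
q_rxn = −q_cal = -19.9475 kJ
ΔH = -19.9475 / 0.01430 = -1394.9 kJ/mol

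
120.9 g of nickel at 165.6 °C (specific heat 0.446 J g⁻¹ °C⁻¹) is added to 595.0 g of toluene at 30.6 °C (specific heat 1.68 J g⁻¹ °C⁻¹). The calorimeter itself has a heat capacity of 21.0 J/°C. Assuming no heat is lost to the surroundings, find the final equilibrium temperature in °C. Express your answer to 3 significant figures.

T_f = 37.4 °C

Heat lost by nickel = heat gained by toluene + calorimeter.
(120.9)(0.446)(165.6 − T) = [(595.0)(1.68) + 21.0](T − 30.6)
53.9214 (165.6 − T) = 1020.6 (T − 30.6)
8929.4 − 53.9214 T = 1020.6 T − 31230
40159.4 = 1074.5214 T
T = 37.37 °C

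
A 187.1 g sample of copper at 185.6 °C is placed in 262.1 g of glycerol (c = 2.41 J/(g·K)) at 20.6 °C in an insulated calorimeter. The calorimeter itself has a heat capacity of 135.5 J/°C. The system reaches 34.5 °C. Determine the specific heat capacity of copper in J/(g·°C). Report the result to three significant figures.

c = 0.377 J/(g·°C)

q_gained = (262.1 × 2.41 + 135.5) × (34.5 − 20.6) = 10660 J
q_lost = 187.1 × c × (185.6 − 34.5) = 28270.81 c
Set equal: c = 10660 / 28270.81 = 0.377 J/(g·°C)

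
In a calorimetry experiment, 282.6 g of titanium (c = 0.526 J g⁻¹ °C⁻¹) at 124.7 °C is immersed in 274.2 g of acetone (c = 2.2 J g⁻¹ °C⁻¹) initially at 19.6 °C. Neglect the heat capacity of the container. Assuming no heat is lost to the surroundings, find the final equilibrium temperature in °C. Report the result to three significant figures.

T_f = 40.4 °C

Heat lost by titanium = heat gained by acetone.
(282.6)(0.526)(124.7 − T) = (274.2)(2.2)(T − 19.6)
148.6476 (124.7 − T) = 603.24 (T − 19.6)
18536 − 148.6476 T = 603.24 T − 11824
30360 = 751.8876 T
T = 40.38 °C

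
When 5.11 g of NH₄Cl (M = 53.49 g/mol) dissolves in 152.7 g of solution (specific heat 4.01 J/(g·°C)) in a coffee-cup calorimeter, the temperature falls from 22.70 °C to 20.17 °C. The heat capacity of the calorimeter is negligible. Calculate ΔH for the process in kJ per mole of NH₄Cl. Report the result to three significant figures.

|ΔT| = |20.17 − 22.70| = 2.53 °C
|q_surr| = (152.7 × 4.01) × 2.53 = 612.327 × 2.53 = 1549 J
n(NH₄Cl) = 5.11 / 53.49 = 0.09553 mol
Temperature fell, so q_rxn = +|q_surr| = 1.549 kJ
ΔH = q_rxn / n = 16.21 kJ/mol

ΔH = 16.2 kJ/mol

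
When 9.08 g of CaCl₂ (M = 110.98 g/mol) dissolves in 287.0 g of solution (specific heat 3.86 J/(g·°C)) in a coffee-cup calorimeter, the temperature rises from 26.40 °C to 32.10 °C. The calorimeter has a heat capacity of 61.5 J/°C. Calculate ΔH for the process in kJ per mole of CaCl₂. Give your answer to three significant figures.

|ΔT| = |32.10 − 26.40| = 5.70 °C
|q_surr| = (287.0 × 3.86 + 61.5) × 5.70 = 1169.32 × 5.70 = 6665 J
n(CaCl₂) = 9.08 / 110.98 = 0.08182 mol
Temperature rose, so q_rxn = −|q_surr| = -6.665 kJ
ΔH = q_rxn / n = -81.46 kJ/mol

ΔH = -81.5 kJ/mol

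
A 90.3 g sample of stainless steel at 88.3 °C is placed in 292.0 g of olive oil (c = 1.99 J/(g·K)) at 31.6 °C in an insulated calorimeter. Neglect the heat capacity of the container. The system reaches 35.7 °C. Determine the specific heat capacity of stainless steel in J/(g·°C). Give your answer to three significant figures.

q_gained = (292.0 × 1.99) × (35.7 − 31.6) = 2382.4 J
q_lost = 90.3 × c × (88.3 − 35.7) = 4749.78 c
Set equal: c = 2382.4 / 4749.78 = 0.502 J/(g·°C)

c = 0.502 J/(g·°C)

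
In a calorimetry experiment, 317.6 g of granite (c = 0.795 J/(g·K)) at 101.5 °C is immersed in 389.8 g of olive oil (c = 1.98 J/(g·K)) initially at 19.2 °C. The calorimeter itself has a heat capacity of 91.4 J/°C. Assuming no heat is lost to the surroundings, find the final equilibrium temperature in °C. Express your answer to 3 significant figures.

T_f = 37.8 °C

Heat lost by granite = heat gained by olive oil + calorimeter.
(317.6)(0.795)(101.5 − T) = [(389.8)(1.98) + 91.4](T − 19.2)
252.492 (101.5 − T) = 863.204 (T − 19.2)
25628 − 252.492 T = 863.204 T − 16574
42202 = 1115.696 T
T = 37.83 °C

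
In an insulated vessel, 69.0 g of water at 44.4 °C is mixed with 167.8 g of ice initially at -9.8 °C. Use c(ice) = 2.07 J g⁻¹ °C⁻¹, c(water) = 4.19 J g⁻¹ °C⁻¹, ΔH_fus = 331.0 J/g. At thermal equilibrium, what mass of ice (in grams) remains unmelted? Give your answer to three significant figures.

m_ice remaining = 139 g

Heat to warm all ice to 0 °C: 167.8×2.07×9.8 = 3404.0 J
Heat released by water cooling to 0 °C: 69.0×4.19×44.4 = 12836 J
12836 J < 3404.0 + 167.8×331.0 = 58945.8 J, so not all ice melts; final T = 0 °C.
Heat left for melting: 12836 − 3404.0 = 9432.0 J
Mass melted = 9432.0 / 331.0 = 28.50 g
Ice remaining = 167.8 − 28.50 = 139.30 g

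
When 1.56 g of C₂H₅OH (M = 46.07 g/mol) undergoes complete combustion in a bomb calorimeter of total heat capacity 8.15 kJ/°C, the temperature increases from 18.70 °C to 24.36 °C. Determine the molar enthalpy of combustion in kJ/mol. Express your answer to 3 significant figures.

ΔT = 24.36 − 18.70 = 5.66 °C
q_cal = C_cal × ΔT = 8.15 × 5.66 = 46.129 kJ
n = 1.56 / 46.07 = 0.03386 mol
q_rxn = −q_cal = -46.129 kJ
ΔH = -46.129 / 0.03386 = -1362 kJ/mol

ΔH = -1360 kJ/mol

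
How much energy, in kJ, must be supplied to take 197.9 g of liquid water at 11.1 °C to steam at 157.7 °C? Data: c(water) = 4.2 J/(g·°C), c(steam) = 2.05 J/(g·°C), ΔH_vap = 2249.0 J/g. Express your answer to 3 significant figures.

q = 542 kJ

q1 (heat water 11.1→100.0 °C): 197.9 × 4.2 × 88.9 = 73892 J
q2 (vaporize at 100 °C): 197.9 × 2249.0 = 445077 J
q3 (heat steam 100.0→157.7 °C): 197.9 × 2.05 × 57.7 = 23409 J
Total: 73892 + 445077 + 23409 = 542378 J = 542 kJ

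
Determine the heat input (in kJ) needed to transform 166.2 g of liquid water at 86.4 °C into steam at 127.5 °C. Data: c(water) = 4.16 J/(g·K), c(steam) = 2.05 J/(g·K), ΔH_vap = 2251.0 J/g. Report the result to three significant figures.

q = 393 kJ

q1 (heat water 86.4→100.0 °C): 166.2 × 4.16 × 13.6 = 9403 J
q2 (vaporize at 100 °C): 166.2 × 2251.0 = 374116 J
q3 (heat steam 100.0→127.5 °C): 166.2 × 2.05 × 27.5 = 9370 J
Total: 9403 + 374116 + 9370 = 392889 J = 393 kJ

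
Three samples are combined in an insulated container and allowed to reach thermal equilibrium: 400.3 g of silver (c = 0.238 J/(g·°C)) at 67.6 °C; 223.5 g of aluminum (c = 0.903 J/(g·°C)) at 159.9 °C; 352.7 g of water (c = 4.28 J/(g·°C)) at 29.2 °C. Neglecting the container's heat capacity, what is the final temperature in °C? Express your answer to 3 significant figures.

Σ mᵢcᵢ(T − Tᵢ) = 0  ⇒  T = Σ mᵢcᵢTᵢ / Σ mᵢcᵢ
Σ mᵢcᵢ = 400.3×0.238 + 223.5×0.903 + 352.7×4.28 = 1806.6479
Σ mᵢcᵢTᵢ = 95.2714×67.6 + 201.8205×159.9 + 1509.556×29.2 = 82790
T = 82790 / 1806.6479 = 45.83 °C

T_f = 45.8 °C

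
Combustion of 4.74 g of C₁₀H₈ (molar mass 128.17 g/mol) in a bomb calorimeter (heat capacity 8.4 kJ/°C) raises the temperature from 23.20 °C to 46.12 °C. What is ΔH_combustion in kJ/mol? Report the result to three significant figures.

ΔH = -5210 kJ/mol

ΔT = 46.12 − 23.20 = 22.92 °C
q_cal = C_cal × ΔT = 8.4 × 22.92 = 192.528 kJ
n = 4.74 / 128.17 = 0.03698 mol
q_rxn = −q_cal = -192.528 kJ
ΔH = -192.528 / 0.03698 = -5206 kJ/mol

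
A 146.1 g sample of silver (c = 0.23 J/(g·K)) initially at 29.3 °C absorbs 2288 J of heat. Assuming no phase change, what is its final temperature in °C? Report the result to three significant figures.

ΔT = q / (m c) = 2288 / (146.1 × 0.23) = 68.09 °C
T_f = 29.3 + 68.09 = 97.39 °C

T_f = 97.4 °C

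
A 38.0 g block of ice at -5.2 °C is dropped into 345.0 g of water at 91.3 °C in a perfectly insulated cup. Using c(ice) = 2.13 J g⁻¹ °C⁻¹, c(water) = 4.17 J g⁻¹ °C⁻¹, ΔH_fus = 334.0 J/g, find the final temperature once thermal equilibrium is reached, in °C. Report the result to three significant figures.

T_f = 74.0 °C

Heat to bring ice to 0 °C and melt it: q₁ = 38.0×2.13×5.2 + 38.0×334.0 = 13113 J
Heat the water can supply cooling to 0 °C: 345.0×4.17×91.3 = 131349 J > q₁, so all ice melts.
Energy balance: 345.0×4.17×(91.3 − T) = 13113 + 38.0×4.17×(T − 0)
1438.65(91.3 − T) = 13113 + 158.46 T
131349 − 13113 = 1597.11 T
T = 118236 / 1597.11 = 74.03 °C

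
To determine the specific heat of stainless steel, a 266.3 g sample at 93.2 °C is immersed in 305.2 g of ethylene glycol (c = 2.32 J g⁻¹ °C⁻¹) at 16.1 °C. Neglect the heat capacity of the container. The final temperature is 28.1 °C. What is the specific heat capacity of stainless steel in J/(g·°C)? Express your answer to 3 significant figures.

q_gained = (305.2 × 2.32) × (28.1 − 16.1) = 8497 J
q_lost = 266.3 × c × (93.2 − 28.1) = 17336.13 c
Set equal: c = 8497 / 17336.13 = 0.490 J/(g·°C)

c = 0.490 J/(g·°C)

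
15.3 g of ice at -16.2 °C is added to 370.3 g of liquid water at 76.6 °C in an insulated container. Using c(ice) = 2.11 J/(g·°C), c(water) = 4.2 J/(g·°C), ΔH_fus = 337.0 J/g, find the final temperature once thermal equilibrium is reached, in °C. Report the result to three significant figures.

T_f = 70.1 °C

Heat to bring ice to 0 °C and melt it: q₁ = 15.3×2.11×16.2 + 15.3×337.0 = 5679.1 J
Heat the water can supply cooling to 0 °C: 370.3×4.2×76.6 = 119133 J > q₁, so all ice melts.
Energy balance: 370.3×4.2×(76.6 − T) = 5679.1 + 15.3×4.2×(T − 0)
1555.26(76.6 − T) = 5679.1 + 64.26 T
119133 − 5679.1 = 1619.52 T
T = 113453.9 / 1619.52 = 70.05 °C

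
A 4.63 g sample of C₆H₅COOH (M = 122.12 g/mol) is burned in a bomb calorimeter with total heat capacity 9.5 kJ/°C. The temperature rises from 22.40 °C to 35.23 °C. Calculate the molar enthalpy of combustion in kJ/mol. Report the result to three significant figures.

ΔH = -3210 kJ/mol

ΔT = 35.23 − 22.40 = 12.83 °C
q_cal = C_cal × ΔT = 9.5 × 12.83 = 121.885 kJ
n = 4.63 / 122.12 = 0.037914 mol
q_rxn = −q_cal = -121.885 kJ
ΔH = -121.885 / 0.037914 = -3214.8 kJ/mol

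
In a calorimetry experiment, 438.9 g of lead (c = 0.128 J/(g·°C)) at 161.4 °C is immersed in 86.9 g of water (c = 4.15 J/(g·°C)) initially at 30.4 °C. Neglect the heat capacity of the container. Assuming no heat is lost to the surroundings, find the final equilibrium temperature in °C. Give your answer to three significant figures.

T_f = 48.1 °C

Heat lost by lead = heat gained by water.
(438.9)(0.128)(161.4 − T) = (86.9)(4.15)(T − 30.4)
56.1792 (161.4 − T) = 360.635 (T − 30.4)
9067.3 − 56.1792 T = 360.635 T − 10963
20030.3 = 416.8142 T
T = 48.06 °C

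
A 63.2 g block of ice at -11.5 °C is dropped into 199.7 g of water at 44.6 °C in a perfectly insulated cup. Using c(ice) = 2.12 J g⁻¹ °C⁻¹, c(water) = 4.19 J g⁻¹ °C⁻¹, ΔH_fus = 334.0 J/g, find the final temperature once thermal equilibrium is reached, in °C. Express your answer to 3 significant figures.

T_f = 13.3 °C

Heat to bring ice to 0 °C and melt it: q₁ = 63.2×2.12×11.5 + 63.2×334.0 = 22650 J
Heat the water can supply cooling to 0 °C: 199.7×4.19×44.6 = 37318.7 J > q₁, so all ice melts.
Energy balance: 199.7×4.19×(44.6 − T) = 22650 + 63.2×4.19×(T − 0)
836.743(44.6 − T) = 22650 + 264.808 T
37318.7 − 22650 = 1101.551 T
T = 14668.7 / 1101.551 = 13.32 °C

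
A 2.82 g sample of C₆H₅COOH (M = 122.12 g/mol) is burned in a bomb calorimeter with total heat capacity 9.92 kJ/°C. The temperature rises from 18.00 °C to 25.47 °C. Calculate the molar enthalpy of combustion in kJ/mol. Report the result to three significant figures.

ΔH = -3210 kJ/mol

ΔT = 25.47 − 18.00 = 7.47 °C
q_cal = C_cal × ΔT = 9.92 × 7.47 = 74.1024 kJ
n = 2.82 / 122.12 = 0.02309 mol
q_rxn = −q_cal = -74.1024 kJ
ΔH = -74.1024 / 0.02309 = -3209 kJ/mol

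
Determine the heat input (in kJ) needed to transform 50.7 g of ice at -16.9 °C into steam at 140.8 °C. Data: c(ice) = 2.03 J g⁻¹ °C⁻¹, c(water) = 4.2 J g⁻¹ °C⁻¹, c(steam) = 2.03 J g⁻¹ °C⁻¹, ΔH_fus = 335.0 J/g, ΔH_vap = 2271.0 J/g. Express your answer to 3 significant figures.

q1 (heat ice -16.9→0.0 °C): 50.7 × 2.03 × 16.9 = 1739 J
q2 (melt at 0 °C): 50.7 × 335.0 = 16985 J
q3 (heat water 0.0→100.0 °C): 50.7 × 4.2 × 100.0 = 21294 J
q4 (vaporize at 100 °C): 50.7 × 2271.0 = 115140 J
q5 (heat steam 100.0→140.8 °C): 50.7 × 2.03 × 40.8 = 4199 J
Total: 1739 + 16985 + 21294 + 115140 + 4199 = 159357 J = 159 kJ

q = 159 kJ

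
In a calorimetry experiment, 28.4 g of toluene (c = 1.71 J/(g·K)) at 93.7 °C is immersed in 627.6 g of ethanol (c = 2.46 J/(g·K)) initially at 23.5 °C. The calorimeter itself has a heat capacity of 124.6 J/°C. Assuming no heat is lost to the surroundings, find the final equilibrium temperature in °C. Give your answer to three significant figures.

T_f = 25.5 °C

Heat lost by toluene = heat gained by ethanol + calorimeter.
(28.4)(1.71)(93.7 − T) = [(627.6)(2.46) + 124.6](T − 23.5)
48.564 (93.7 − T) = 1668.496 (T − 23.5)
4550.4 − 48.564 T = 1668.496 T − 39210
43760.4 = 1717.060 T
T = 25.49 °C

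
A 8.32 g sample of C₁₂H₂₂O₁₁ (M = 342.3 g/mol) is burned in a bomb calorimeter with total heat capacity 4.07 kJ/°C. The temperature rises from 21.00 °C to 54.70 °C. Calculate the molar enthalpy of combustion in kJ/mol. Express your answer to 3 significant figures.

ΔH = -5640 kJ/mol

ΔT = 54.70 − 21.00 = 33.70 °C
q_cal = C_cal × ΔT = 4.07 × 33.70 = 137.159 kJ
n = 8.32 / 342.3 = 0.02431 mol
q_rxn = −q_cal = -137.159 kJ
ΔH = -137.159 / 0.02431 = -5642 kJ/mol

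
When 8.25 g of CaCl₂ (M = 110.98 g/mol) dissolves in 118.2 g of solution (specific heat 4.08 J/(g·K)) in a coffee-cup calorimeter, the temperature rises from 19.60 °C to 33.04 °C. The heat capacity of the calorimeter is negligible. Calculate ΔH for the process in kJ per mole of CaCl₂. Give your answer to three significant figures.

|ΔT| = |33.04 − 19.60| = 13.44 °C
|q_surr| = (118.2 × 4.08) × 13.44 = 482.256 × 13.44 = 6482 J
n(CaCl₂) = 8.25 / 110.98 = 0.07434 mol
Temperature rose, so q_rxn = −|q_surr| = -6.482 kJ
ΔH = q_rxn / n = -87.19 kJ/mol

ΔH = -87.2 kJ/mol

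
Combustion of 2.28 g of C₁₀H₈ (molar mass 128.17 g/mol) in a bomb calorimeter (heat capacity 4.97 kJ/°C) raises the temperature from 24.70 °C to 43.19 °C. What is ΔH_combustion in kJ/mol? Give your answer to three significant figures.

ΔT = 43.19 − 24.70 = 18.49 °C
q_cal = C_cal × ΔT = 4.97 × 18.49 = 91.8953 kJ
n = 2.28 / 128.17 = 0.01779 mol
q_rxn = −q_cal = -91.8953 kJ
ΔH = -91.8953 / 0.01779 = -5166 kJ/mol

ΔH = -5170 kJ/mol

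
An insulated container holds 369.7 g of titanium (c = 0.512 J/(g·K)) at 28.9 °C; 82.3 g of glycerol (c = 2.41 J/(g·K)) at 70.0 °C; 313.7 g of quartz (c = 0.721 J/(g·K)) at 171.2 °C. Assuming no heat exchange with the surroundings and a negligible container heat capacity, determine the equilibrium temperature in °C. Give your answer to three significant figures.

Σ mᵢcᵢ(T − Tᵢ) = 0  ⇒  T = Σ mᵢcᵢTᵢ / Σ mᵢcᵢ
Σ mᵢcᵢ = 369.7×0.512 + 82.3×2.41 + 313.7×0.721 = 613.8071
Σ mᵢcᵢTᵢ = 189.2864×28.9 + 198.343×70.0 + 226.1777×171.2 = 58076
T = 58076 / 613.8071 = 94.62 °C

T_f = 94.6 °C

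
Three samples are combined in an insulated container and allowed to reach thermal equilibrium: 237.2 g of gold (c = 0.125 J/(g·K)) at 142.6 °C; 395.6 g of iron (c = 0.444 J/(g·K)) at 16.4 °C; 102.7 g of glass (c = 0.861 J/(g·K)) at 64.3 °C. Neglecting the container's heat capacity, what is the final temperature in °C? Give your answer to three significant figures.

T_f = 43.6 °C

Σ mᵢcᵢ(T − Tᵢ) = 0  ⇒  T = Σ mᵢcᵢTᵢ / Σ mᵢcᵢ
Σ mᵢcᵢ = 237.2×0.125 + 395.6×0.444 + 102.7×0.861 = 293.7211
Σ mᵢcᵢTᵢ = 29.65×142.6 + 175.6464×16.4 + 88.4247×64.3 = 12794
T = 12794 / 293.7211 = 43.56 °C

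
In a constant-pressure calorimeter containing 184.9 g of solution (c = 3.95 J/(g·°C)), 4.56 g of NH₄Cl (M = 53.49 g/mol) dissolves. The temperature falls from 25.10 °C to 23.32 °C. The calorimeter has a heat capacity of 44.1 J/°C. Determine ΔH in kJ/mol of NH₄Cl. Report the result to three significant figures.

|ΔT| = |23.32 − 25.10| = 1.78 °C
|q_surr| = (184.9 × 3.95 + 44.1) × 1.78 = 774.455 × 1.78 = 1379 J
n(NH₄Cl) = 4.56 / 53.49 = 0.08525 mol
Temperature fell, so q_rxn = +|q_surr| = 1.379 kJ
ΔH = q_rxn / n = 16.18 kJ/mol

ΔH = 16.2 kJ/mol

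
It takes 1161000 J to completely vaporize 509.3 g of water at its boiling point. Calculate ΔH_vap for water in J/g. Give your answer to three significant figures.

ΔH_vap = 2280 J/g

ΔH_vap = q / m = 1161000 / 509.3 = 2280 J/g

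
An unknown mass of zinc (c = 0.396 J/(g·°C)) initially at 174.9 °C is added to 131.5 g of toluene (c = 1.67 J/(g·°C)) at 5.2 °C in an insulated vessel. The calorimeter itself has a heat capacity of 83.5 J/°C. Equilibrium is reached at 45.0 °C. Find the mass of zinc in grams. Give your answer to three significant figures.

m = 235 g

q_gained = (131.5 × 1.67 + 83.5) × (45.0 − 5.2) = 12064 J
q_lost = m × 0.396 × (174.9 − 45.0) = 51.4404 m
m = 12064 / 51.4404 = 235 g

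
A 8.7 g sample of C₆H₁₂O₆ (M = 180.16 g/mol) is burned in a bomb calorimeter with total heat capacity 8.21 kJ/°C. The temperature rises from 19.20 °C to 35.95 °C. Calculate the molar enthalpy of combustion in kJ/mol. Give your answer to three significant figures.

ΔH = -2850 kJ/mol

ΔT = 35.95 − 19.20 = 16.75 °C
q_cal = C_cal × ΔT = 8.21 × 16.75 = 137.5175 kJ
n = 8.7 / 180.16 = 0.04829 mol
q_rxn = −q_cal = -137.5175 kJ
ΔH = -137.5175 / 0.04829 = -2848 kJ/mol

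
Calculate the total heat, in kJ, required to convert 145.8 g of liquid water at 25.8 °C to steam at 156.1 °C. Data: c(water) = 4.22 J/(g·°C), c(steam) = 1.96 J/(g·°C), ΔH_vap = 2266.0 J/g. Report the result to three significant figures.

q1 (heat water 25.8→100.0 °C): 145.8 × 4.22 × 74.2 = 45653 J
q2 (vaporize at 100 °C): 145.8 × 2266.0 = 330383 J
q3 (heat steam 100.0→156.1 °C): 145.8 × 1.96 × 56.1 = 16032 J
Total: 45653 + 330383 + 16032 = 392068 J = 392 kJ

q = 392 kJ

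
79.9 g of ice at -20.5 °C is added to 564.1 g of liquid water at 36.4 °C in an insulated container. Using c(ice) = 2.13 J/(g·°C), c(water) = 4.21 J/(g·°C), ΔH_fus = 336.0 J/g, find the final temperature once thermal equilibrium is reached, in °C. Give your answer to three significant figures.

Heat to bring ice to 0 °C and melt it: q₁ = 79.9×2.13×20.5 + 79.9×336.0 = 30335 J
Heat the water can supply cooling to 0 °C: 564.1×4.21×36.4 = 86444.9 J > q₁, so all ice melts.
Energy balance: 564.1×4.21×(36.4 − T) = 30335 + 79.9×4.21×(T − 0)
2374.861(36.4 − T) = 30335 + 336.379 T
86444.9 − 30335 = 2711.240 T
T = 56109.9 / 2711.240 = 20.70 °C

T_f = 20.7 °C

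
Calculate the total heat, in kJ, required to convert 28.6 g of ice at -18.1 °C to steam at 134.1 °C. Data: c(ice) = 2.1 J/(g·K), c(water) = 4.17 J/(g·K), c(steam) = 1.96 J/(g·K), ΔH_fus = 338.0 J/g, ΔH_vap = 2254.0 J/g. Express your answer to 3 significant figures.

q = 89.1 kJ

q1 (heat ice -18.1→0.0 °C): 28.6 × 2.1 × 18.1 = 1087 J
q2 (melt at 0 °C): 28.6 × 338.0 = 9667 J
q3 (heat water 0.0→100.0 °C): 28.6 × 4.17 × 100.0 = 11926 J
q4 (vaporize at 100 °C): 28.6 × 2254.0 = 64464 J
q5 (heat steam 100.0→134.1 °C): 28.6 × 1.96 × 34.1 = 1912 J
Total: 1087 + 9667 + 11926 + 64464 + 1912 = 89056 J = 89.1 kJ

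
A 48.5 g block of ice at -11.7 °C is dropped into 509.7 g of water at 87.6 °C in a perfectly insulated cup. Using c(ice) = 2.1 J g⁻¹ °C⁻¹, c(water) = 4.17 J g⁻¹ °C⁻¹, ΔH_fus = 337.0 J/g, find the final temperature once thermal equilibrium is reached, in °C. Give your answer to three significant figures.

T_f = 72.5 °C

Heat to bring ice to 0 °C and melt it: q₁ = 48.5×2.1×11.7 + 48.5×337.0 = 17536 J
Heat the water can supply cooling to 0 °C: 509.7×4.17×87.6 = 186189 J > q₁, so all ice melts.
Energy balance: 509.7×4.17×(87.6 − T) = 17536 + 48.5×4.17×(T − 0)
2125.449(87.6 − T) = 17536 + 202.245 T
186189 − 17536 = 2327.694 T
T = 168653 / 2327.694 = 72.45 °C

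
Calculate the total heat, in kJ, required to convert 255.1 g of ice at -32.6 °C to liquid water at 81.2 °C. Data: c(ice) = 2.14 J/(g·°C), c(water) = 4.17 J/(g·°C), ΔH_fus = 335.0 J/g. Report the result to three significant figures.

q1 (heat ice -32.6→0.0 °C): 255.1 × 2.14 × 32.6 = 17797 J
q2 (melt at 0 °C): 255.1 × 335.0 = 85459 J
q3 (heat water 0.0→81.2 °C): 255.1 × 4.17 × 81.2 = 86378 J
Total: 17797 + 85459 + 86378 = 189634 J = 190 kJ

q = 190 kJ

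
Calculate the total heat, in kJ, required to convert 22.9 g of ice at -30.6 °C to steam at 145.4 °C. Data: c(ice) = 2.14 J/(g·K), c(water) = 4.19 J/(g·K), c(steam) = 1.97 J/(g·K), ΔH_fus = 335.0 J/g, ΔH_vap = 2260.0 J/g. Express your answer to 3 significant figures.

q = 72.6 kJ

q1 (heat ice -30.6→0.0 °C): 22.9 × 2.14 × 30.6 = 1500 J
q2 (melt at 0 °C): 22.9 × 335.0 = 7672 J
q3 (heat water 0.0→100.0 °C): 22.9 × 4.19 × 100.0 = 9595 J
q4 (vaporize at 100 °C): 22.9 × 2260.0 = 51754 J
q5 (heat steam 100.0→145.4 °C): 22.9 × 1.97 × 45.4 = 2048 J
Total: 1500 + 7672 + 9595 + 51754 + 2048 = 72569 J = 72.6 kJ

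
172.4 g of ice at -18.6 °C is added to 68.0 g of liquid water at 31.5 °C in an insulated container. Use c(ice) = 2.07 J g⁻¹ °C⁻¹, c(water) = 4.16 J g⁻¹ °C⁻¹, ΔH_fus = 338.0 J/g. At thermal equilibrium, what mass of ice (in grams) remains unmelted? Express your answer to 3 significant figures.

Heat to warm all ice to 0 °C: 172.4×2.07×18.6 = 6637.7 J
Heat released by water cooling to 0 °C: 68.0×4.16×31.5 = 8910.7 J
8910.7 J < 6637.7 + 172.4×338.0 = 64908.9 J, so not all ice melts; final T = 0 °C.
Heat left for melting: 8910.7 − 6637.7 = 2273.0 J
Mass melted = 2273.0 / 338.0 = 6.725 g
Ice remaining = 172.4 − 6.725 = 165.675 g

m_ice remaining = 166 g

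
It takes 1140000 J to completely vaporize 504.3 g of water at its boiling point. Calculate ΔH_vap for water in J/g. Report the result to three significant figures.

ΔH_vap = 2260 J/g

ΔH_vap = q / m = 1140000 / 504.3 = 2260 J/g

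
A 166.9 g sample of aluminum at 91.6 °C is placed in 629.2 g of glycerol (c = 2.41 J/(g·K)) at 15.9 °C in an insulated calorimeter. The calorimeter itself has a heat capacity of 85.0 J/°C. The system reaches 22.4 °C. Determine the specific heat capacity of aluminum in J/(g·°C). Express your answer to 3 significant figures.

q_gained = (629.2 × 2.41 + 85.0) × (22.4 − 15.9) = 10410 J
q_lost = 166.9 × c × (91.6 − 22.4) = 11549.48 c
Set equal: c = 10410 / 11549.48 = 0.901 J/(g·°C)

c = 0.901 J/(g·°C)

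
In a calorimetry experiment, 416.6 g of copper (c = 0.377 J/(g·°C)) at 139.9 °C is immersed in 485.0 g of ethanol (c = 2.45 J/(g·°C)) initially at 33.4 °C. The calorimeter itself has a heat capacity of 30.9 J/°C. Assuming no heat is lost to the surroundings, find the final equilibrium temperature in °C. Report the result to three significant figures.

Heat lost by copper = heat gained by ethanol + calorimeter.
(416.6)(0.377)(139.9 − T) = [(485.0)(2.45) + 30.9](T − 33.4)
157.0582 (139.9 − T) = 1219.15 (T − 33.4)
21972 − 157.0582 T = 1219.15 T − 40720
62692 = 1376.2082 T
T = 45.55 °C

T_f = 45.6 °C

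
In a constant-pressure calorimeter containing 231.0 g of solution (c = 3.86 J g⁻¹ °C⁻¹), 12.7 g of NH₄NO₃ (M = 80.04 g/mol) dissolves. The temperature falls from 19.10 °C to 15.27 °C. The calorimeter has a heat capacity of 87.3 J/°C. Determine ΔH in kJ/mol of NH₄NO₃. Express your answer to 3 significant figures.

|ΔT| = |15.27 − 19.10| = 3.83 °C
|q_surr| = (231.0 × 3.86 + 87.3) × 3.83 = 978.96 × 3.83 = 3749 J
n(NH₄NO₃) = 12.7 / 80.04 = 0.1587 mol
Temperature fell, so q_rxn = +|q_surr| = 3.749 kJ
ΔH = q_rxn / n = 23.62 kJ/mol

ΔH = 23.6 kJ/mol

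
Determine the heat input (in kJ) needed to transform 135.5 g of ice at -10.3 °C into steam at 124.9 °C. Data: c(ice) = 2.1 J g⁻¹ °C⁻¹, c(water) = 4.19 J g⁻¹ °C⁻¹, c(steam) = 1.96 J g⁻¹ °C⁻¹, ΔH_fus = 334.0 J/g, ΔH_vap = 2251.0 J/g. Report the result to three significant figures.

q = 417 kJ

q1 (heat ice -10.3→0.0 °C): 135.5 × 2.1 × 10.3 = 2931 J
q2 (melt at 0 °C): 135.5 × 334.0 = 45257 J
q3 (heat water 0.0→100.0 °C): 135.5 × 4.19 × 100.0 = 56775 J
q4 (vaporize at 100 °C): 135.5 × 2251.0 = 305011 J
q5 (heat steam 100.0→124.9 °C): 135.5 × 1.96 × 24.9 = 6613 J
Total: 2931 + 45257 + 56775 + 305011 + 6613 = 416587 J = 417 kJ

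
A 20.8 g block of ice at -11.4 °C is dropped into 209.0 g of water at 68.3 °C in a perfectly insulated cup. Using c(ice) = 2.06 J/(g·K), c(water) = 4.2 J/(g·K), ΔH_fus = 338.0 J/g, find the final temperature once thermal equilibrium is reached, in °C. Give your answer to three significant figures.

T_f = 54.3 °C

Heat to bring ice to 0 °C and melt it: q₁ = 20.8×2.06×11.4 + 20.8×338.0 = 7518.9 J
Heat the water can supply cooling to 0 °C: 209.0×4.2×68.3 = 59953.7 J > q₁, so all ice melts.
Energy balance: 209.0×4.2×(68.3 − T) = 7518.9 + 20.8×4.2×(T − 0)
877.8(68.3 − T) = 7518.9 + 87.36 T
59953.7 − 7518.9 = 965.16 T
T = 52434.8 / 965.16 = 54.33 °C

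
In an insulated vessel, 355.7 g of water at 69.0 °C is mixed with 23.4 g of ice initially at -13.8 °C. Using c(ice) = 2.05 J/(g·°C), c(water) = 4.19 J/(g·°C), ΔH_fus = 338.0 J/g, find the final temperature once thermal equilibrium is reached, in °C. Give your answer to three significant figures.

Heat to bring ice to 0 °C and melt it: q₁ = 23.4×2.05×13.8 + 23.4×338.0 = 8571.2 J
Heat the water can supply cooling to 0 °C: 355.7×4.19×69.0 = 102836 J > q₁, so all ice melts.
Energy balance: 355.7×4.19×(69.0 − T) = 8571.2 + 23.4×4.19×(T − 0)
1490.383(69.0 − T) = 8571.2 + 98.046 T
102836 − 8571.2 = 1588.429 T
T = 94264.8 / 1588.429 = 59.34 °C

T_f = 59.3 °C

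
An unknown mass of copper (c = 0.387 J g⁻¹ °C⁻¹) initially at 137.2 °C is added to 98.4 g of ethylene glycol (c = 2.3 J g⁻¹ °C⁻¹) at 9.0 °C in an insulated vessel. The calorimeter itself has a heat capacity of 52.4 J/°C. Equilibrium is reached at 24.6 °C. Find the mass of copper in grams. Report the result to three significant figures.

q_gained = (98.4 × 2.3 + 52.4) × (24.6 − 9.0) = 4348 J
q_lost = m × 0.387 × (137.2 − 24.6) = 43.5762 m
m = 4348 / 43.5762 = 99.8 g

m = 99.8 g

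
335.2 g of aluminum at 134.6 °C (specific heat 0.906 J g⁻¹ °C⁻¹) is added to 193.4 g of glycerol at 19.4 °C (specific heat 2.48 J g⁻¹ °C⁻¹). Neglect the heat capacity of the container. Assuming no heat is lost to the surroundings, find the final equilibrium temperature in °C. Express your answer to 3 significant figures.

Heat lost by aluminum = heat gained by glycerol.
(335.2)(0.906)(134.6 − T) = (193.4)(2.48)(T − 19.4)
303.6912 (134.6 − T) = 479.632 (T − 19.4)
40877 − 303.6912 T = 479.632 T − 9304.9
50181.9 = 783.3232 T
T = 64.06 °C

T_f = 64.1 °C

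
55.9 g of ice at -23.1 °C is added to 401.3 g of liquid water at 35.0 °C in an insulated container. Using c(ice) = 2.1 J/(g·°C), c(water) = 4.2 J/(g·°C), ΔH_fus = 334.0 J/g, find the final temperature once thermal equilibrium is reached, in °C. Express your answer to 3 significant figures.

Heat to bring ice to 0 °C and melt it: q₁ = 55.9×2.1×23.1 + 55.9×334.0 = 21382 J
Heat the water can supply cooling to 0 °C: 401.3×4.2×35.0 = 58991.1 J > q₁, so all ice melts.
Energy balance: 401.3×4.2×(35.0 − T) = 21382 + 55.9×4.2×(T − 0)
1685.46(35.0 − T) = 21382 + 234.78 T
58991.1 − 21382 = 1920.24 T
T = 37609.1 / 1920.24 = 19.59 °C

T_f = 19.6 °C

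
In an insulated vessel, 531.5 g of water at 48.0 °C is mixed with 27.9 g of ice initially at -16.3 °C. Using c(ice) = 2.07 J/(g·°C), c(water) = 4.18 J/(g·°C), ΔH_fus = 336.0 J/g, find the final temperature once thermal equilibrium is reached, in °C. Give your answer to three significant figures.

Heat to bring ice to 0 °C and melt it: q₁ = 27.9×2.07×16.3 + 27.9×336.0 = 10316 J
Heat the water can supply cooling to 0 °C: 531.5×4.18×48.0 = 106640 J > q₁, so all ice melts.
Energy balance: 531.5×4.18×(48.0 − T) = 10316 + 27.9×4.18×(T − 0)
2221.67(48.0 − T) = 10316 + 116.622 T
106640 − 10316 = 2338.292 T
T = 96324 / 2338.292 = 41.19 °C

T_f = 41.2 °C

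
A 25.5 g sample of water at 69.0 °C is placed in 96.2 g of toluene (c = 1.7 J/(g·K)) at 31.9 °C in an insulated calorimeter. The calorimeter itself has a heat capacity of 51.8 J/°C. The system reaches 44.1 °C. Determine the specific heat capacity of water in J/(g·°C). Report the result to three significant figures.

q_gained = (96.2 × 1.7 + 51.8) × (44.1 − 31.9) = 2627 J
q_lost = 25.5 × c × (69.0 − 44.1) = 634.95 c
Set equal: c = 2627 / 634.95 = 4.14 J/(g·°C)

c = 4.14 J/(g·°C)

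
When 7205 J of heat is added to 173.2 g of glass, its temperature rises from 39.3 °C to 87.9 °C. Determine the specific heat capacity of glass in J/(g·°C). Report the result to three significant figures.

c = q / (m ΔT) = 7205 / (173.2 × 48.6)
c = 7205 / 8417.52 = 0.856 J/(g·°C)

c = 0.856 J/(g·°C)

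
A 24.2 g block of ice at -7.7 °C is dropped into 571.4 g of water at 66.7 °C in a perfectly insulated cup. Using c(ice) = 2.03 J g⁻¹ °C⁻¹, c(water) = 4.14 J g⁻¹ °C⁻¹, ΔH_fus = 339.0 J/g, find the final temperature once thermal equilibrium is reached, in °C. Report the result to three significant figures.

Heat to bring ice to 0 °C and melt it: q₁ = 24.2×2.03×7.7 + 24.2×339.0 = 8582.1 J
Heat the water can supply cooling to 0 °C: 571.4×4.14×66.7 = 157785 J > q₁, so all ice melts.
Energy balance: 571.4×4.14×(66.7 − T) = 8582.1 + 24.2×4.14×(T − 0)
2365.596(66.7 − T) = 8582.1 + 100.188 T
157785 − 8582.1 = 2465.784 T
T = 149202.9 / 2465.784 = 60.51 °C

T_f = 60.5 °C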